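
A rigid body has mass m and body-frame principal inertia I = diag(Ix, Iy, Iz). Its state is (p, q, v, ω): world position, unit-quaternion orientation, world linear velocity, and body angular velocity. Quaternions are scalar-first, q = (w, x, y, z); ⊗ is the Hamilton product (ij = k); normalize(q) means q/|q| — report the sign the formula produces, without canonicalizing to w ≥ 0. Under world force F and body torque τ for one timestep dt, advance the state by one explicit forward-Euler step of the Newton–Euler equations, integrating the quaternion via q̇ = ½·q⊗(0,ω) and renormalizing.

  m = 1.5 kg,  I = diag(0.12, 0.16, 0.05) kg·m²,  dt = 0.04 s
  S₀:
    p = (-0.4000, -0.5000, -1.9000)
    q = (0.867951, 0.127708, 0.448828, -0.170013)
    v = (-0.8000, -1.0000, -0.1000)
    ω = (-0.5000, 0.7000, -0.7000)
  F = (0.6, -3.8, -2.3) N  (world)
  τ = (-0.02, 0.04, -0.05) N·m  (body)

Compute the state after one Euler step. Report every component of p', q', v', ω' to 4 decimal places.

p' = (-0.4320, -0.5400, -1.9040)
q' = (0.8604, 0.1151, 0.4644, -0.1758)
v' = (-0.7840, -1.1013, -0.1613)
ω' = (-0.5246, 0.7039, -0.7288)

a = F/m = (0.4000, -2.5333, -1.5333)
new position p' = (-0.4320, -0.5400, -1.9040)
v + (F/m)dt = (-0.7840, -1.1013, -0.1613)
α = I⁻¹(τ − ω×Iω) = (-0.6158, 0.0969, -0.7200)
ω + α·dt = (-0.5246, 0.7039, -0.7288)
2q̇ = q⊗(0,ω) = (-0.3693347, -0.6291460, 0.7819678, -0.2937561)
q' = normalize(q + ½dt·q⊗(0,ω)) = (0.8604, 0.1151, 0.4644, -0.1758)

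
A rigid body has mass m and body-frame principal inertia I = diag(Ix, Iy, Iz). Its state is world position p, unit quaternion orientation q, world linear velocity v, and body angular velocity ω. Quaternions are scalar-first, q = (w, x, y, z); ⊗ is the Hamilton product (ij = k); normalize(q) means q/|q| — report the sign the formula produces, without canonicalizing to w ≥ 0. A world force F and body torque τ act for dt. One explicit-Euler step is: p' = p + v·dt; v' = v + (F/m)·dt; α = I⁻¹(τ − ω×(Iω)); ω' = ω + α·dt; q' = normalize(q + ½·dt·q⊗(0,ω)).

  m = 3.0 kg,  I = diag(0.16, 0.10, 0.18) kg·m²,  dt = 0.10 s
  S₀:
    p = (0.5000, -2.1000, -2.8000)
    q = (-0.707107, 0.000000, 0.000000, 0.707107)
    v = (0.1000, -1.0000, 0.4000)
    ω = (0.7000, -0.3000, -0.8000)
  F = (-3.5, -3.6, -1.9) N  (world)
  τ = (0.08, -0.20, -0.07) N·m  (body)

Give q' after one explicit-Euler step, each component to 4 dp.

Hamilton product q⊗(0,ω) = (0.5656856, -0.2828428, 0.7071070, 0.5656856)
q' = normalize(q + ½dt·q⊗(0,ω)) = (-0.6778, -0.0141, 0.0353, 0.7343)

q' = (-0.6778, -0.0141, 0.0353, 0.7343)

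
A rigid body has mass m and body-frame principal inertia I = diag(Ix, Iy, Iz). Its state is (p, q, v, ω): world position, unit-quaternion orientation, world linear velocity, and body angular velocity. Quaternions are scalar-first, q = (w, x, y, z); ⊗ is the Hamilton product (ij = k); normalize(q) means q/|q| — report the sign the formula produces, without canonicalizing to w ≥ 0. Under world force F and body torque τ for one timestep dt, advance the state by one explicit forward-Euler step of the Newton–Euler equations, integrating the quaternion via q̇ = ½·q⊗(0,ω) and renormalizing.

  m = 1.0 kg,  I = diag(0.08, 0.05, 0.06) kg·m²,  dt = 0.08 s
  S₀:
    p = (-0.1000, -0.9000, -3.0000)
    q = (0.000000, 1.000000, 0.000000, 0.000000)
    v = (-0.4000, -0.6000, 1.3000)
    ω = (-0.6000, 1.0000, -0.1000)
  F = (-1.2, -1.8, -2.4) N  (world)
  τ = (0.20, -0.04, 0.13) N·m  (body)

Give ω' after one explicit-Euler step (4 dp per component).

ω' = (-0.3990, 0.9341, 0.0493)

(τ − ω×Iω)/I = (2.5125, -0.8240, 1.8667)
ω + α·dt = (-0.3990, 0.9341, 0.0493)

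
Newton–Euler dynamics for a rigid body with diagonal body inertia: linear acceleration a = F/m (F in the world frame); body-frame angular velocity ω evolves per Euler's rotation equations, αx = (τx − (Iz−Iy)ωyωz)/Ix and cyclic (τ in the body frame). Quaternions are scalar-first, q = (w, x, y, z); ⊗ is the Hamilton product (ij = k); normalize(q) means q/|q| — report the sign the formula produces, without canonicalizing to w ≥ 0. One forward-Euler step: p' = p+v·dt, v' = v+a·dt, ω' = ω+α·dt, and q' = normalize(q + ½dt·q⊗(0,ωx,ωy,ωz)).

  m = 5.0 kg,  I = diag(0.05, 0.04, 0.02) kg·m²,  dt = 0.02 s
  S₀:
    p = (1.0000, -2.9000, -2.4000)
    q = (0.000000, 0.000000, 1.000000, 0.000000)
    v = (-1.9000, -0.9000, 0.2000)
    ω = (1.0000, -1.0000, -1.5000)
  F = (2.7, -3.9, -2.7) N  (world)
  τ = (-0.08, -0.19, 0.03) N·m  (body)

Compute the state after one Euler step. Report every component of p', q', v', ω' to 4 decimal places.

p' = (0.9620, -2.9180, -2.3960)
q' = (0.0100, -0.0150, 0.9998, -0.0100)
v' = (-1.8892, -0.9156, 0.1892)
ω' = (0.9800, -1.0725, -1.4800)

angular accel α = (-1.0000, -3.6250, 1.0000)
ω' = ω + α·dt = (0.9800, -1.0725, -1.4800)
q⊗(0,ω) = (1.0000000, -1.5000000, 0.0000000, -1.0000000)
updated quaternion q' = (0.0100, -0.0150, 0.9998, -0.0100)
p + v·dt = (0.9620, -2.9180, -2.3960)
v' = v + a·dt = (-1.8892, -0.9156, 0.1892)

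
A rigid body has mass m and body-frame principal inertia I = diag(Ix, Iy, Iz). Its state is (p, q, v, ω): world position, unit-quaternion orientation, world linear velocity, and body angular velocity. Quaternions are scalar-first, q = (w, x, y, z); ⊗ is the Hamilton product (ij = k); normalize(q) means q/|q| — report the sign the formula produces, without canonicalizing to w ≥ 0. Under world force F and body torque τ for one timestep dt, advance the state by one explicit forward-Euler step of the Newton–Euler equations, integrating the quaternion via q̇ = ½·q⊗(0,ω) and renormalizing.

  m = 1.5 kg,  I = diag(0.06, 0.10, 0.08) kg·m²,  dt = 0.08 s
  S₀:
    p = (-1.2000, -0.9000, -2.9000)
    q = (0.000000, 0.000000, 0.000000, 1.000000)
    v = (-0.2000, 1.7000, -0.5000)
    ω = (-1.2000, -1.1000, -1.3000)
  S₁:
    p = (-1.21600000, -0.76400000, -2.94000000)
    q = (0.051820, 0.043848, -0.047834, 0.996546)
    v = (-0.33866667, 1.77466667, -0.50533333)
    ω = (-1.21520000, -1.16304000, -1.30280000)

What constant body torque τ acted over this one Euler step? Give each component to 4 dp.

τ = (-0.0400, -0.1100, 0.0500)

rate change Δω = (-0.01520000, -0.06304000, -0.00280000)
I·α + gyro = (-0.0400, -0.1100, 0.0500)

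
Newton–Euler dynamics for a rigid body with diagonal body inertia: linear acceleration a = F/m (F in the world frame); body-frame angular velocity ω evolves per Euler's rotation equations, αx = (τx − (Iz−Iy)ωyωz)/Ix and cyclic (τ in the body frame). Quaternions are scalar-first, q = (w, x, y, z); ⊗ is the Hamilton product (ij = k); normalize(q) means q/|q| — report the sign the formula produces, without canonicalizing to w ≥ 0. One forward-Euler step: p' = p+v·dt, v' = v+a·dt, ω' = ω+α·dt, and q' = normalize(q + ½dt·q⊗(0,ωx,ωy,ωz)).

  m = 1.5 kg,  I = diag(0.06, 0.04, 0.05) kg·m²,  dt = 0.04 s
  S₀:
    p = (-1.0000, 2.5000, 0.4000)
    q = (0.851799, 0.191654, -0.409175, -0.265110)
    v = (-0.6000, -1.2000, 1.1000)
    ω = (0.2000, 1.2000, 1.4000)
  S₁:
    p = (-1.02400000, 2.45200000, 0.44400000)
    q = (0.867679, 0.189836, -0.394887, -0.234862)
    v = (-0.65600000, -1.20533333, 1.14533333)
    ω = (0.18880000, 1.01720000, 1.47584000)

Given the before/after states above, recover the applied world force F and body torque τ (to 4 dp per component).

F = (-2.1000, -0.2000, 1.7000)
τ = (0.0000, -0.1800, 0.0900)

ω₁ − ω₀ = (-0.01120000, -0.18280000, 0.07584000)
τ = I·(Δω/dt) + ω₀×(Iω₀) = (0.0000, -0.1800, 0.0900)
Δv = v₁−v₀ = (-0.05600000, -0.00533333, 0.04533333)
applied force F = (-2.1000, -0.2000, 1.7000)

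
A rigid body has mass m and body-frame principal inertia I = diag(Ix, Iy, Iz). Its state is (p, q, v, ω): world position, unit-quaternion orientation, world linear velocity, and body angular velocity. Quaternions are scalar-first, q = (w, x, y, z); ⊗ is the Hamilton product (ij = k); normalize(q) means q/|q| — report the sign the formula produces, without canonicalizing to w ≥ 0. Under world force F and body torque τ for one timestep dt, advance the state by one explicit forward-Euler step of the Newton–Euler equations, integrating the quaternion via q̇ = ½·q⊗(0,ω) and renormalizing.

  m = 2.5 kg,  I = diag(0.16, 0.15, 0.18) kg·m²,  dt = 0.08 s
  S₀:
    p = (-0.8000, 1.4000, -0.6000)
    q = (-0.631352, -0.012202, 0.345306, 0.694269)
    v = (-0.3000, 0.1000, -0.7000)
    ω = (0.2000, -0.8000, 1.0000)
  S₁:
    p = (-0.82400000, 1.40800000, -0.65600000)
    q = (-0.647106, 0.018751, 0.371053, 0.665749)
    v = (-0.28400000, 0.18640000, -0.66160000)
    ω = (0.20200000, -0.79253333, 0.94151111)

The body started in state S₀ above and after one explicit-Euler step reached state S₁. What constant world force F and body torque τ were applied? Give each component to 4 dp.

Δω = ω₁−ω₀ = (0.00200000, 0.00746667, -0.05848889)
applied torque τ = (-0.0200, 0.0100, -0.1300)
v₁ − v₀ = (0.01600000, 0.08640000, 0.03840000)
F = m·Δv/dt = (0.5000, 2.7000, 1.2000)

F = (0.5000, 2.7000, 1.2000)
τ = (-0.0200, 0.0100, -0.1300)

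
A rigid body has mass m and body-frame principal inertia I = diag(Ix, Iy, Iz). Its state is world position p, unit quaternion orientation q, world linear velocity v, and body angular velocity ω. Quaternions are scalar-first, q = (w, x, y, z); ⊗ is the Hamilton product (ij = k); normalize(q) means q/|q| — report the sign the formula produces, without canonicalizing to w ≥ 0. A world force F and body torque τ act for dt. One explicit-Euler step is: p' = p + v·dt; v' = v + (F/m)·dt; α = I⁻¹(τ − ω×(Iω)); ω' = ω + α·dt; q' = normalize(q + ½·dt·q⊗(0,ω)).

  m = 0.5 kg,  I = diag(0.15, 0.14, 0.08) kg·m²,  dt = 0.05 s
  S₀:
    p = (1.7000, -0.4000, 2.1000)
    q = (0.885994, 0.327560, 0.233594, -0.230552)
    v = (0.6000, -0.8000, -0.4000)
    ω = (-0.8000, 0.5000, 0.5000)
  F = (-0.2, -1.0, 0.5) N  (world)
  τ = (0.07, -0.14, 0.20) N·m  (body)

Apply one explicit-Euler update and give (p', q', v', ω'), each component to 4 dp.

p' = (1.7300, -0.4400, 2.0800)
q' = (0.8922, 0.3155, 0.2451, -0.2106)
v' = (0.5800, -0.9000, -0.3500)
ω' = (-0.7717, 0.4600, 0.6225)

linear accel F/m = (-0.4000, -2.0000, 1.0000)
new position p' = (1.7300, -0.4400, 2.0800)
v' = v + a·dt = (0.5800, -0.9000, -0.3500)
(τ − ω×Iω)/I = (0.5667, -0.8000, 2.4500)
ω' = ω + α·dt = (-0.7717, 0.4600, 0.6225)
2q̇ = q⊗(0,ω) = (0.2605270, -0.4767222, 0.4636586, 0.7936522)
q + ½dt·q⊗(0,ω), renormalized = (0.8922, 0.3155, 0.2451, -0.2106)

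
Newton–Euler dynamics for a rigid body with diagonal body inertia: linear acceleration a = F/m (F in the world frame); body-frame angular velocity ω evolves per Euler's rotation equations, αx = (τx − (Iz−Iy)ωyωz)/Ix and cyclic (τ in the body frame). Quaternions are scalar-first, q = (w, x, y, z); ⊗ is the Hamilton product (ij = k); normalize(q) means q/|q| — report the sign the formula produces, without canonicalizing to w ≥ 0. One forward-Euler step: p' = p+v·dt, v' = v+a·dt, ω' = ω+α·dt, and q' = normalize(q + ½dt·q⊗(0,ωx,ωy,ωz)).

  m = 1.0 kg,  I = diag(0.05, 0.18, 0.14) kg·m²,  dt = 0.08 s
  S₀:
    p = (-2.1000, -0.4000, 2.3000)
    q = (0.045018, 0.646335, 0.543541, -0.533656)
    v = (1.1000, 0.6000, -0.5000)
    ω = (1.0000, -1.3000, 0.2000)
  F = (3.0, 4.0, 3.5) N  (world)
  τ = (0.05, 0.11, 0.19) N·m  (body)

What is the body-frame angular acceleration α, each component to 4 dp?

α = (0.7920, 0.7111, 2.5643)

ω×(Iω) gyroscopic = (0.0104, -0.0180, -0.1690)
α = I⁻¹(τ − ω×Iω) = (0.7920, 0.7111, 2.5643)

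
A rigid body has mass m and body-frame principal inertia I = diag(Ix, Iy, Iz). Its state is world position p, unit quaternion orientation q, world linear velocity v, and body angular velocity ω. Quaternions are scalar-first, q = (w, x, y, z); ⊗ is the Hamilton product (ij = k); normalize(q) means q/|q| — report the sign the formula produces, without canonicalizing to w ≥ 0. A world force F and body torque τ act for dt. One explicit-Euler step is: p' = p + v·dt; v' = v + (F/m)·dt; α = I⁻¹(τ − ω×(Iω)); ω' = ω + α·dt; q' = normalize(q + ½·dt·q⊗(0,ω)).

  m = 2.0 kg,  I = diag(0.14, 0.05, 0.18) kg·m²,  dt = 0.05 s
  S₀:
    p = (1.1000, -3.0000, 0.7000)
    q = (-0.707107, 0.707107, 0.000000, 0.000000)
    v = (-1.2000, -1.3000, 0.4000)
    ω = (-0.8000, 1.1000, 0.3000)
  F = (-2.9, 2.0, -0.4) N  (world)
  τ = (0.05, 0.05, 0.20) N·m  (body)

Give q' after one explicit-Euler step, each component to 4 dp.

2q̇ = q⊗(0,ω) = (0.5656856, 0.5656856, -0.9899498, 0.5656856)
updated quaternion q' = (-0.6925, 0.7208, -0.0247, 0.0141)

q' = (-0.6925, 0.7208, -0.0247, 0.0141)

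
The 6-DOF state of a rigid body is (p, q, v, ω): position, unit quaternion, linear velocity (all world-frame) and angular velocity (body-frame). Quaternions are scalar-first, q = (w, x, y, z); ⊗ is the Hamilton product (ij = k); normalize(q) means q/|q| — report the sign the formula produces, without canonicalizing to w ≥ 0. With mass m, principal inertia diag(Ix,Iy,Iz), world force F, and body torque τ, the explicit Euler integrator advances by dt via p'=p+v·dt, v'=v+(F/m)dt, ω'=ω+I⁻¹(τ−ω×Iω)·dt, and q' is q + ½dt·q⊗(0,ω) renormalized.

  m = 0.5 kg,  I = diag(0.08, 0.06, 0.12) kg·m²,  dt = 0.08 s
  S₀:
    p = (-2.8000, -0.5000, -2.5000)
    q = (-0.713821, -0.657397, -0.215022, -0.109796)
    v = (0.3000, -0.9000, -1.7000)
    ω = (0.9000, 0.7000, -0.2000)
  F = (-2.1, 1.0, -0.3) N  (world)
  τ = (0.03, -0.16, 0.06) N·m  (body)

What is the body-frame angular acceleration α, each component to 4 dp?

ω×(Iω) gyroscopic = (-0.0084, 0.0072, -0.0126)
angular accel α = (0.4800, -2.7867, 0.6050)

α = (0.4800, -2.7867, 0.6050)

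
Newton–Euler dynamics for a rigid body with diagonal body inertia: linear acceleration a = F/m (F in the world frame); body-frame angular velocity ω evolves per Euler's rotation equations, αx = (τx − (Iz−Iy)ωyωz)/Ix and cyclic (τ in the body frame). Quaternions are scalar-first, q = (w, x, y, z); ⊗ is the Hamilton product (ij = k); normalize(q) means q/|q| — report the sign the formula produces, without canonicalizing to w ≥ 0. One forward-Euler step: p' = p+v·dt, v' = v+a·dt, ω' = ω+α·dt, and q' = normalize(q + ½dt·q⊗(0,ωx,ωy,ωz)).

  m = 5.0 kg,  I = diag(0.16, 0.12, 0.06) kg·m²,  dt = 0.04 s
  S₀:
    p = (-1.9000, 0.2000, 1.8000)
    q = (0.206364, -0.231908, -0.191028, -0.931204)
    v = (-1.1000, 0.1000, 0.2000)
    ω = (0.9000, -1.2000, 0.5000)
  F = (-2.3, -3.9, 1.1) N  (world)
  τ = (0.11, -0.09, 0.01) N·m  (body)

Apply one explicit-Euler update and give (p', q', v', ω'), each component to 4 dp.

p' = (-1.9440, 0.2040, 1.8080)
q' = (0.2152, -0.2523, -0.2103, -0.9197)
v' = (-1.1184, 0.0688, 0.2088)
ω' = (0.9185, -1.2450, 0.4779)

a = F/m = (-0.4600, -0.7800, 0.2200)
p + v·dt = (-1.9440, 0.2040, 1.8080)
v + (F/m)dt = (-1.1184, 0.0688, 0.2088)
α = I⁻¹(τ − ω×Iω) = (0.4625, -1.1250, -0.5533)
ω' = ω + α·dt = (0.9185, -1.2450, 0.4779)
Hamilton product q⊗(0,ω) = (0.4450856, -1.0272312, -0.9697664, 0.5533968)
q' = normalize(q + ½dt·q⊗(0,ω)) = (0.2152, -0.2523, -0.2103, -0.9197)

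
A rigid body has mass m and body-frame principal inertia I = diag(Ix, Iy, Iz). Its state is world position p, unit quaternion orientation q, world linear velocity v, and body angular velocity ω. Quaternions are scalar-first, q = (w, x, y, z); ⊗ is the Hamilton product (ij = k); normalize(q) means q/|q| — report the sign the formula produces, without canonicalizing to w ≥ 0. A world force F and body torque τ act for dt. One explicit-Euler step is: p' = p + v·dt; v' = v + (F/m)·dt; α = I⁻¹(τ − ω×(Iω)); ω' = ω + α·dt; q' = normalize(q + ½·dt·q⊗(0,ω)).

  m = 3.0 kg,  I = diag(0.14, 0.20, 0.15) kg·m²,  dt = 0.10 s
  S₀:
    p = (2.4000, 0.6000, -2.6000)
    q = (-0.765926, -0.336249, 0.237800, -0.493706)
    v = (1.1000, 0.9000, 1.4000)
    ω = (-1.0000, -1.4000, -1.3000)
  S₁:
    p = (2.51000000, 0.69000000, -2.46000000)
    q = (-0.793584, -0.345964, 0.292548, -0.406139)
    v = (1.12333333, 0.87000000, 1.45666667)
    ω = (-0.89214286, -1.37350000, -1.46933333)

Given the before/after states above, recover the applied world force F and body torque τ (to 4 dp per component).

v₁ − v₀ = (0.02333333, -0.03000000, 0.05666667)
m·(v₁−v₀)/dt = (0.7000, -0.9000, 1.7000)
ω₁ − ω₀ = (0.10785714, 0.02650000, -0.16933333)
precession coupling = (-0.0910, -0.0130, 0.0840)
τ = I·(Δω/dt) + ω₀×(Iω₀) = (0.0600, 0.0400, -0.1700)

F = (0.7000, -0.9000, 1.7000)
τ = (0.0600, 0.0400, -0.1700)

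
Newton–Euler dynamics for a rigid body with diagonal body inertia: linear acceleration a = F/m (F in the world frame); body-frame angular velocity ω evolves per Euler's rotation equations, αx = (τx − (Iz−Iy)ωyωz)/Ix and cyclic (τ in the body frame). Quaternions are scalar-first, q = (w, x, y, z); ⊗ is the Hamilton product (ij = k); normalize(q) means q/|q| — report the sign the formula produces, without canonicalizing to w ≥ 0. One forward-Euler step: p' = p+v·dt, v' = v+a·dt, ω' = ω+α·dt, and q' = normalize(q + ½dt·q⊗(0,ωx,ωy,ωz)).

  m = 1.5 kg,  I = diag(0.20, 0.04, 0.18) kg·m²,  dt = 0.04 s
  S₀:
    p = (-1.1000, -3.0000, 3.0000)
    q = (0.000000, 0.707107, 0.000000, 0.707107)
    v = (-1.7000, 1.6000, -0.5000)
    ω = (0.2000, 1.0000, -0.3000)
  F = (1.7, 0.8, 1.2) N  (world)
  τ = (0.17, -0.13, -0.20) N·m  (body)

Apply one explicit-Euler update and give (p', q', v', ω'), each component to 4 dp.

p' = (-1.1680, -2.9360, 2.9800)
q' = (0.0014, 0.6928, 0.0071, 0.7211)
v' = (-1.6547, 1.6213, -0.4680)
ω' = (0.2424, 0.8712, -0.3373)

angular accel α = (1.0600, -3.2200, -0.9333)
new body rate ω' = (0.2424, 0.8712, -0.3373)
q⊗(0,ω) = (0.0707107, -0.7071070, 0.3535535, 0.7071070)
q' = normalize(q + ½dt·q⊗(0,ω)) = (0.0014, 0.6928, 0.0071, 0.7211)
p' = p + v·dt = (-1.1680, -2.9360, 2.9800)
new velocity v' = (-1.6547, 1.6213, -0.4680)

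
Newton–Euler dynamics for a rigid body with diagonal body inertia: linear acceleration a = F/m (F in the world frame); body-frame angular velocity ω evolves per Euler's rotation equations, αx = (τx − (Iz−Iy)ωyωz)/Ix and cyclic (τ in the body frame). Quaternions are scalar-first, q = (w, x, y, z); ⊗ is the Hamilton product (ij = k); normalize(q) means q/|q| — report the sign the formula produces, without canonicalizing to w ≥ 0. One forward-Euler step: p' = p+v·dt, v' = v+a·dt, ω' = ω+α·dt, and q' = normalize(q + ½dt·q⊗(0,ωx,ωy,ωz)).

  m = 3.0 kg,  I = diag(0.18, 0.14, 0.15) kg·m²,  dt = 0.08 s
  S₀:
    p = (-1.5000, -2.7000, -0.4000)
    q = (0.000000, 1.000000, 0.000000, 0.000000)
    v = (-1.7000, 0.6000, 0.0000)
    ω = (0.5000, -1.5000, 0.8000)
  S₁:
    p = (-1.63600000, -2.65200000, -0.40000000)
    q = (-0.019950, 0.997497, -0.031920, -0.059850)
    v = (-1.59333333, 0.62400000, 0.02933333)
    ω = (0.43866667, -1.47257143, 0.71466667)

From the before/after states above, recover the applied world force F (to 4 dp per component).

F = (4.0000, 0.9000, 1.1000)

Δv = v₁−v₀ = (0.10666667, 0.02400000, 0.02933333)
F = m·Δv/dt = (4.0000, 0.9000, 1.1000)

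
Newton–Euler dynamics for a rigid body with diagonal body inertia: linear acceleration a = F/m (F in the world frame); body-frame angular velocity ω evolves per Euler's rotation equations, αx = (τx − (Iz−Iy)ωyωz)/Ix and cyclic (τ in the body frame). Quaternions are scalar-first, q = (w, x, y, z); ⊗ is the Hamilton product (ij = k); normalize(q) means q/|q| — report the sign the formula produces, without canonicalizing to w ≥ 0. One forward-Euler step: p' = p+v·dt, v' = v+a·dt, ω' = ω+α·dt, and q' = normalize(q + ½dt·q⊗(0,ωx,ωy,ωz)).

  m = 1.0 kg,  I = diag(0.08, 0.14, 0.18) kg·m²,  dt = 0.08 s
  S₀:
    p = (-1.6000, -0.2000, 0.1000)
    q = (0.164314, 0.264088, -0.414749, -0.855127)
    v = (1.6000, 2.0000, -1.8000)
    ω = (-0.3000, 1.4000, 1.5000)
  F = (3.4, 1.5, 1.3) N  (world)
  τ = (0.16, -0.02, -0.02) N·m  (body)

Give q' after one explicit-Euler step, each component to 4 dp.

q' = (0.2412, 0.2841, -0.4097, -0.8326)

Hamilton product q⊗(0,ω) = (1.9425655, 0.5257601, 0.0904457, 0.4917695)
q' = normalize(q + ½dt·q⊗(0,ω)) = (0.2412, 0.2841, -0.4097, -0.8326)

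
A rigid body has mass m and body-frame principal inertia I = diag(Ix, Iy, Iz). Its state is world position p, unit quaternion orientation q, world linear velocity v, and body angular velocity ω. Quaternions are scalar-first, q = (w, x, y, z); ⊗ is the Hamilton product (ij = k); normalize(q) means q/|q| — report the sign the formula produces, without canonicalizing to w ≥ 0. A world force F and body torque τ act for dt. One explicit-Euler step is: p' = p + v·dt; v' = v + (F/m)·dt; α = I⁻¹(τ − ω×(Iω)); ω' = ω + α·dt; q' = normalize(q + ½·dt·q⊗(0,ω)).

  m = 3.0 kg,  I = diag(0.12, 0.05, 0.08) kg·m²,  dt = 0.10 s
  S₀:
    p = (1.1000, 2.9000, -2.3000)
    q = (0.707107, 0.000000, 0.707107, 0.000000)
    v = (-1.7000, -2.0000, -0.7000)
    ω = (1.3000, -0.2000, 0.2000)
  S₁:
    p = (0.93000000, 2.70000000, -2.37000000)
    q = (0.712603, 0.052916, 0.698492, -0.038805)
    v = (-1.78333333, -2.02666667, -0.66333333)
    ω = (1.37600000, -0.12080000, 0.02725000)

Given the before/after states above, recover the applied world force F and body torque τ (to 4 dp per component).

velocity change Δv = (-0.08333333, -0.02666667, 0.03666667)
applied force F = (-2.5000, -0.8000, 1.1000)
Δω = ω₁−ω₀ = (0.07600000, 0.07920000, -0.17275000)
precession coupling = (-0.0012, 0.0104, 0.0182)
I·α + gyro = (0.0900, 0.0500, -0.1200)

F = (-2.5000, -0.8000, 1.1000)
τ = (0.0900, 0.0500, -0.1200)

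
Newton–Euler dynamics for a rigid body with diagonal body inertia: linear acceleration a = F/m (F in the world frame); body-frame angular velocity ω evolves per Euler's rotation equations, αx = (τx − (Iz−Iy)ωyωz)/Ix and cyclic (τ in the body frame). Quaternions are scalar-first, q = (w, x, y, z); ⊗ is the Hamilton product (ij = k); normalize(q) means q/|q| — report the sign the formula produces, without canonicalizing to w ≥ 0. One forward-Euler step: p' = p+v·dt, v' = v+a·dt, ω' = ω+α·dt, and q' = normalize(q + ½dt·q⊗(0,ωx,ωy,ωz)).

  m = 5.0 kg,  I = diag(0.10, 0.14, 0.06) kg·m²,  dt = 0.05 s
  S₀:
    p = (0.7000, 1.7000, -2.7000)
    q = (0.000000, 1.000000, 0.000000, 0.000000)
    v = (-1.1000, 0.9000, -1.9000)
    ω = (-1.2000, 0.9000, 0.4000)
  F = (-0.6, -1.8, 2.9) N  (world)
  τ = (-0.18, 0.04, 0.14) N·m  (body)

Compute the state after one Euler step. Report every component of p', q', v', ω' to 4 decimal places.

a = (-0.1200, -0.3600, 0.5800)
p + v·dt = (0.6450, 1.7450, -2.7950)
new velocity v' = (-1.1060, 0.8820, -1.8710)
gyro term ω×Iω = (-0.0288, -0.0192, -0.0432)
α = I⁻¹(τ − ω×Iω) = (-1.5120, 0.4229, 3.0533)
ω + α·dt = (-1.2756, 0.9211, 0.5527)
Hamilton product q⊗(0,ω) = (1.2000000, 0.0000000, -0.4000000, 0.9000000)
q + ½dt·q⊗(0,ω), renormalized = (0.0300, 0.9992, -0.0100, 0.0225)

p' = (0.6450, 1.7450, -2.7950)
q' = (0.0300, 0.9992, -0.0100, 0.0225)
v' = (-1.1060, 0.8820, -1.8710)
ω' = (-1.2756, 0.9211, 0.5527)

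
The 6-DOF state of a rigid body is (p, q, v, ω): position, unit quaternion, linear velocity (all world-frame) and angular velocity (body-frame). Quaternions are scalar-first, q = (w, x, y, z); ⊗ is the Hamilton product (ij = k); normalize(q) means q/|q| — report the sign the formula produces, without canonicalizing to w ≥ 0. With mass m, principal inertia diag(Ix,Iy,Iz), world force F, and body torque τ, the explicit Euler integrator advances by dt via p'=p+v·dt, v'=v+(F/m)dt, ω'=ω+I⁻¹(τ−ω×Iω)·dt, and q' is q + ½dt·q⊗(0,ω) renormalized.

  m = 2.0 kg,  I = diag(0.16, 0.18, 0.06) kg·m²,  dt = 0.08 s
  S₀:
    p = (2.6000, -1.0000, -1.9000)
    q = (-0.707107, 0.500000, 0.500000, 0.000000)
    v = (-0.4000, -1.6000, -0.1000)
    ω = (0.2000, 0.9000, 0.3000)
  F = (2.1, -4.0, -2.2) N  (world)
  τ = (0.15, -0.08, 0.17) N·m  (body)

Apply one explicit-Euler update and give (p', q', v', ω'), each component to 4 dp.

p' = (2.5680, -1.1280, -1.9080)
q' = (-0.7286, 0.5000, 0.4682, 0.0055)
v' = (-0.3160, -1.7600, -0.1880)
ω' = (0.2912, 0.8618, 0.5219)

linear accel F/m = (1.0500, -2.0000, -1.1000)
p + v·dt = (2.5680, -1.1280, -1.9080)
v' = v + a·dt = (-0.3160, -1.7600, -0.1880)
precession coupling ω×(Iω) = (-0.0324, 0.0060, 0.0036)
(τ − ω×Iω)/I = (1.1400, -0.4778, 2.7733)
ω' = ω + α·dt = (0.2912, 0.8618, 0.5219)
Hamilton product q⊗(0,ω) = (-0.5500000, 0.0085786, -0.7863963, 0.1378679)
updated quaternion q' = (-0.7286, 0.5000, 0.4682, 0.0055)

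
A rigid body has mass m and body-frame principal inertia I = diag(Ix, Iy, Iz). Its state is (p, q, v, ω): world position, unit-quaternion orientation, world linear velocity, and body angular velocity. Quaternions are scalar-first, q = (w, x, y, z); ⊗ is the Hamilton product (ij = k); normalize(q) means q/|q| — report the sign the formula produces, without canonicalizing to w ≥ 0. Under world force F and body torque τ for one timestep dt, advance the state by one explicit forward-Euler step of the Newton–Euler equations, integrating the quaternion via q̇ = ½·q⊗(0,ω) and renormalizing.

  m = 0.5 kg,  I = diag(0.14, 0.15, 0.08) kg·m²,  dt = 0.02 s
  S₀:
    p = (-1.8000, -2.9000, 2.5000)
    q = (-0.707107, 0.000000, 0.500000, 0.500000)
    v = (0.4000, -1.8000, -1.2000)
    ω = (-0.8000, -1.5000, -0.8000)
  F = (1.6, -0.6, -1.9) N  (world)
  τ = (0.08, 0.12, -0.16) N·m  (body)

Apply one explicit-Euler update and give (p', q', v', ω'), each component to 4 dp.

a = (3.2000, -1.2000, -3.8000)
new position p' = (-1.7920, -2.9360, 2.4760)
v' = v + a·dt = (0.4640, -1.8240, -1.2760)
gyro term ω×Iω = (-0.0840, 0.0384, 0.0120)
α = I⁻¹(τ − ω×Iω) = (1.1714, 0.5440, -2.1500)
ω' = ω + α·dt = (-0.7766, -1.4891, -0.8430)
2q̇ = q⊗(0,ω) = (1.1500000, 0.9156856, 0.6606605, 0.9656856)
updated quaternion q' = (-0.6955, 0.0092, 0.5065, 0.5096)

p' = (-1.7920, -2.9360, 2.4760)
q' = (-0.6955, 0.0092, 0.5065, 0.5096)
v' = (0.4640, -1.8240, -1.2760)
ω' = (-0.7766, -1.4891, -0.8430)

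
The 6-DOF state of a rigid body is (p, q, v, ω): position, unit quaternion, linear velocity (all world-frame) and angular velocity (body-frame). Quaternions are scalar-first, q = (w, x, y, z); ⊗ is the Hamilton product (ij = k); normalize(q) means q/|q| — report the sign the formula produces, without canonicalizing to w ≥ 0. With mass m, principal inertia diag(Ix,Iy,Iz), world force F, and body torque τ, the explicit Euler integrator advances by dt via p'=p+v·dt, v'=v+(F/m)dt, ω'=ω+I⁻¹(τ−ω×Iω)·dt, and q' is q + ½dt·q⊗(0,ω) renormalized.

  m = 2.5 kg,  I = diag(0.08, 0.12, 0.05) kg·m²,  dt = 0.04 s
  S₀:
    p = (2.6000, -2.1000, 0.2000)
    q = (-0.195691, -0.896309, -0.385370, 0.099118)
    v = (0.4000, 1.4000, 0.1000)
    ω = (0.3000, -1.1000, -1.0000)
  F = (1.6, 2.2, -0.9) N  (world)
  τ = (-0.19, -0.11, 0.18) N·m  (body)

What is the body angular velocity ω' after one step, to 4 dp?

precession coupling ω×(Iω) = (-0.0770, -0.0090, -0.0132)
α = I⁻¹(τ − ω×Iω) = (-1.4125, -0.8417, 3.8640)
ω' = ω + α·dt = (0.2435, -1.1337, -0.8454)

ω' = (0.2435, -1.1337, -0.8454)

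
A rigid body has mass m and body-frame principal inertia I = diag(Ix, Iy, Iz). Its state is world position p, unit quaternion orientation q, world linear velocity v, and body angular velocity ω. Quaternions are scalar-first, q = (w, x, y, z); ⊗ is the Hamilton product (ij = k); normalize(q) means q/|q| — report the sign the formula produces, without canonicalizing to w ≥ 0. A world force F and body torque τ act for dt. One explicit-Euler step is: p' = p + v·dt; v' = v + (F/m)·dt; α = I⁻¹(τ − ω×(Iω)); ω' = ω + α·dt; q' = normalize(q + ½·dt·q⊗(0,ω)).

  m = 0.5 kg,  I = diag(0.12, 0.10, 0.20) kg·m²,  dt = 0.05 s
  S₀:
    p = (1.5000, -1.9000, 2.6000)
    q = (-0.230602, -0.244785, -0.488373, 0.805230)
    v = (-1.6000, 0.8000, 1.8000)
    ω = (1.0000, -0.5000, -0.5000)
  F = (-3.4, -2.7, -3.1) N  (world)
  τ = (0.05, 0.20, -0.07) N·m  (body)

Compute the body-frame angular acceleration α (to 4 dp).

α = (0.2083, 1.6000, -0.4000)

precession coupling ω×(Iω) = (0.0250, 0.0400, 0.0100)
angular accel α = (0.2083, 1.6000, -0.4000)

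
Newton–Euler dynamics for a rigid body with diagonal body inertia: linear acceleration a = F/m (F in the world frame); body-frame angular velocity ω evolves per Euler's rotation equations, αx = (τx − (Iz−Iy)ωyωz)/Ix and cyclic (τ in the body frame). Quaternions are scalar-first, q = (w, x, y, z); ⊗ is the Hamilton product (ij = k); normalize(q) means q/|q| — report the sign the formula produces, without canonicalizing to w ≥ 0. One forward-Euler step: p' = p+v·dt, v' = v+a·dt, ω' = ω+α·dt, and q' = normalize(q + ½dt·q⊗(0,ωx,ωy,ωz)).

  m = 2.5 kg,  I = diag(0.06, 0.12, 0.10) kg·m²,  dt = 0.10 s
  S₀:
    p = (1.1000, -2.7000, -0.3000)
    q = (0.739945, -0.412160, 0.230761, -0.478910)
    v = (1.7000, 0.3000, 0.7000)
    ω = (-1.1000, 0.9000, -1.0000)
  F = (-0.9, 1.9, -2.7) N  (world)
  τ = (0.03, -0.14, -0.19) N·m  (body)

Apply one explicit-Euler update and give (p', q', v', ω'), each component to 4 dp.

p' = (1.2700, -2.6700, -0.2300)
q' = (0.6804, -0.4412, 0.2688, -0.5198)
v' = (1.6640, 0.3760, 0.5920)
ω' = (-1.0800, 0.8200, -1.1306)

a = F/m = (-0.3600, 0.7600, -1.0800)
new position p' = (1.2700, -2.6700, -0.2300)
v + (F/m)dt = (1.6640, 0.3760, 0.5920)
angular accel α = (0.2000, -0.8000, -1.3060)
ω' = ω + α·dt = (-1.0800, 0.8200, -1.1306)
Hamilton product q⊗(0,ω) = (-1.1399709, -0.6136815, 0.7805915, -0.8570519)
q + ½dt·q⊗(0,ω), renormalized = (0.6804, -0.4412, 0.2688, -0.5198)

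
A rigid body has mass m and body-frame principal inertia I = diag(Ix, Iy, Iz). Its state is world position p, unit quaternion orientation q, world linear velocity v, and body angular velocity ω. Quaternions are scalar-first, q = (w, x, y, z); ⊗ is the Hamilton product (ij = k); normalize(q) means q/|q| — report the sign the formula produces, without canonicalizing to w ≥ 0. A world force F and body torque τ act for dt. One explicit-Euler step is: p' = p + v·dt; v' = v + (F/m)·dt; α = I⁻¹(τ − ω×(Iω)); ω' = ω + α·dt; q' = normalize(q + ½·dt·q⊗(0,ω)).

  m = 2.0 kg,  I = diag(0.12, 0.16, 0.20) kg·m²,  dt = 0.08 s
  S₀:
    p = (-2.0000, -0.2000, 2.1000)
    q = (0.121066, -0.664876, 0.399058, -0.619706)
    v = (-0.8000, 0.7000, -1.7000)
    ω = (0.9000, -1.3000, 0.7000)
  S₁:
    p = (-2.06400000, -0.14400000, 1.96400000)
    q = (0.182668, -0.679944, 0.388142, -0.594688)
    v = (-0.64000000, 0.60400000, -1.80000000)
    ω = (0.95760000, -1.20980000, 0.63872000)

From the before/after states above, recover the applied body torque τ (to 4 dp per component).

ω₁ − ω₀ = (0.05760000, 0.09020000, -0.06128000)
I·α + gyro = (0.0500, 0.1300, -0.2000)

τ = (0.0500, 0.1300, -0.2000)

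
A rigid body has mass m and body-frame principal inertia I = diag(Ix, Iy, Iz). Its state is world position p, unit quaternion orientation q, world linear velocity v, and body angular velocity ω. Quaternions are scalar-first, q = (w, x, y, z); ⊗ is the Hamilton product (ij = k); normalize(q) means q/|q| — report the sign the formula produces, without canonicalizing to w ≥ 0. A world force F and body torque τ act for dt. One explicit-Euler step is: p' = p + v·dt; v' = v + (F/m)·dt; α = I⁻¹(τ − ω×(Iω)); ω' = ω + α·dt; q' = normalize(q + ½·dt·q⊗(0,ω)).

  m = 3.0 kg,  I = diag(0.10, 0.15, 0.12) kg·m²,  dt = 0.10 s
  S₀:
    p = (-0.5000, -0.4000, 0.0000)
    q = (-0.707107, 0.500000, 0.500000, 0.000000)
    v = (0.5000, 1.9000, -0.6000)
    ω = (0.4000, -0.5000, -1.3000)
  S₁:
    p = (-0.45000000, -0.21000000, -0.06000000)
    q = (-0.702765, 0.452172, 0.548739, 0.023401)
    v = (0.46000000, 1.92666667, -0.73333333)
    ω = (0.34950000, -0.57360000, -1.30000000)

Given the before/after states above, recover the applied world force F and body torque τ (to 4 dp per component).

Δω = ω₁−ω₀ = (-0.05050000, -0.07360000, 0.00000000)
applied torque τ = (-0.0700, -0.1000, -0.0100)
v₁ − v₀ = (-0.04000000, 0.02666667, -0.13333333)
F = m·Δv/dt = (-1.2000, 0.8000, -4.0000)

F = (-1.2000, 0.8000, -4.0000)
τ = (-0.0700, -0.1000, -0.0100)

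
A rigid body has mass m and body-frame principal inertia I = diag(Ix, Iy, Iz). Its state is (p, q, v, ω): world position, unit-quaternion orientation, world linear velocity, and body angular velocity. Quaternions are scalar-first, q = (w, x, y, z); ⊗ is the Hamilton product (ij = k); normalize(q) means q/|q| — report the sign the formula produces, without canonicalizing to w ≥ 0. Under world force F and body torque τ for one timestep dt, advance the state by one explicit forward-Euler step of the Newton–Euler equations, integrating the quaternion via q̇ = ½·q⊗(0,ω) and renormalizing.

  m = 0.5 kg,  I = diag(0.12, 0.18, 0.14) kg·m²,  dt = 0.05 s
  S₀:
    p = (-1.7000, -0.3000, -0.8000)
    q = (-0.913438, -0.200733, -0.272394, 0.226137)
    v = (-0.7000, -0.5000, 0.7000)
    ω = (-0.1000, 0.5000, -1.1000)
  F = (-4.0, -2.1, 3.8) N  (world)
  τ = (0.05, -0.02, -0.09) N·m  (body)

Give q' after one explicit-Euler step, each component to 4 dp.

2q̇ = q⊗(0,ω) = (0.3648744, 0.2779087, -0.7001390, 0.8771759)
q + ½dt·q⊗(0,ω), renormalized = (-0.9039, -0.1937, -0.2898, 0.2480)

q' = (-0.9039, -0.1937, -0.2898, 0.2480)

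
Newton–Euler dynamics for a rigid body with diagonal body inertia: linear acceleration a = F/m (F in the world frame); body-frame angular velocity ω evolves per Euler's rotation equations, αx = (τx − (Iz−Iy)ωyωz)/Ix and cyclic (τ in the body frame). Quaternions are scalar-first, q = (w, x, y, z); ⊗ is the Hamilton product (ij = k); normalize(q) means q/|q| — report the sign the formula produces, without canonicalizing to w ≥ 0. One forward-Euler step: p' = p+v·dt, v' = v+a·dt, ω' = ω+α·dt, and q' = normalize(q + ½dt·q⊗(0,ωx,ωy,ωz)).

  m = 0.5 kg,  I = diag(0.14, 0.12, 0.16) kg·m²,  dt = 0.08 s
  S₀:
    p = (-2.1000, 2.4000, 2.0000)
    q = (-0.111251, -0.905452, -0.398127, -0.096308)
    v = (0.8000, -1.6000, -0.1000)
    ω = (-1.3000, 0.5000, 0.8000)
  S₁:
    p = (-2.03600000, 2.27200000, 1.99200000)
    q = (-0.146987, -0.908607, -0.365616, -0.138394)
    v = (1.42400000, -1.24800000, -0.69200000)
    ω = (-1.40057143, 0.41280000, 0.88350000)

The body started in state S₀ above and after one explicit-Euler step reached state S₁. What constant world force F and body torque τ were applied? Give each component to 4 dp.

Δv = v₁−v₀ = (0.62400000, 0.35200000, -0.59200000)
F = m·Δv/dt = (3.9000, 2.2000, -3.7000)
ω₁ − ω₀ = (-0.10057143, -0.08720000, 0.08350000)
precession coupling = (0.0160, 0.0208, 0.0130)
τ = I·(Δω/dt) + ω₀×(Iω₀) = (-0.1600, -0.1100, 0.1800)

F = (3.9000, 2.2000, -3.7000)
τ = (-0.1600, -0.1100, 0.1800)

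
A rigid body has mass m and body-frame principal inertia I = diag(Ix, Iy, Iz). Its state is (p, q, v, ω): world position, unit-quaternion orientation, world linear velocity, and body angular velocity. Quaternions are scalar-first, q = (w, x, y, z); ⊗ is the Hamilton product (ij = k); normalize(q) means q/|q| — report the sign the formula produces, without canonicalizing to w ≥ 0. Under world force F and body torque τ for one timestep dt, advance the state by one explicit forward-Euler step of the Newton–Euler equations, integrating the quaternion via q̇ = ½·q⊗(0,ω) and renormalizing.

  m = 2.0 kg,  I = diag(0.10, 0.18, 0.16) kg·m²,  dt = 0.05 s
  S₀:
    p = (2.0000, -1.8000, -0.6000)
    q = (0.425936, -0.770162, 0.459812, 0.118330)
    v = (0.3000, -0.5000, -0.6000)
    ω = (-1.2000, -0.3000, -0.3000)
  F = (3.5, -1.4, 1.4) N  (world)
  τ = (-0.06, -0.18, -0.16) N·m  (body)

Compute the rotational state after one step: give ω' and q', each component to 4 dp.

ω' = (-1.2291, -0.3440, -0.3590)
q' = (0.4070, -0.7851, 0.4471, 0.1346)

precession coupling ω×(Iω) = (-0.0018, -0.0216, 0.0288)
α = I⁻¹(τ − ω×Iω) = (-0.5820, -0.8800, -1.1800)
ω' = ω + α·dt = (-1.2291, -0.3440, -0.3590)
Hamilton product q⊗(0,ω) = (-0.7507518, -0.6135678, -0.5008254, 0.6550422)
q' = normalize(q + ½dt·q⊗(0,ω)) = (0.4070, -0.7851, 0.4471, 0.1346)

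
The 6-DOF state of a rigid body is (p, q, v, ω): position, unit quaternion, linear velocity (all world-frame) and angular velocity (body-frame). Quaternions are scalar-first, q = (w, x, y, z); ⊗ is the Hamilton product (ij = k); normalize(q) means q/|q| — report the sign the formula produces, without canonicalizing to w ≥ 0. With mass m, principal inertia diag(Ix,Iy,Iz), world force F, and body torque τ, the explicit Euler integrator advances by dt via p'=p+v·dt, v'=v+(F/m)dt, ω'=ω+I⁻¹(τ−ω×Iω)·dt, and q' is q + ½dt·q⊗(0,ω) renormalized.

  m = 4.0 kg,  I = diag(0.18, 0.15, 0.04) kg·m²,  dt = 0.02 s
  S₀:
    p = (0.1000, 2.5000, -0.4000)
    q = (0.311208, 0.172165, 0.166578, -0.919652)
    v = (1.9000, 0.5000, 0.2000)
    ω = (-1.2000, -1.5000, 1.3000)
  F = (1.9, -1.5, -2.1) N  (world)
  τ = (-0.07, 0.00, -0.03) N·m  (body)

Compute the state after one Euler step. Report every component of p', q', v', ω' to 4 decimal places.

p' = (0.1380, 2.5100, -0.3960)
q' = (0.3276, 0.1568, 0.1707, -0.9159)
v' = (1.9095, 0.4925, 0.1895)
ω' = (-1.2316, -1.4709, 1.3120)

linear accel F/m = (0.4750, -0.3750, -0.5250)
new position p' = (0.1380, 2.5100, -0.3960)
v + (F/m)dt = (1.9095, 0.4925, 0.1895)
precession coupling ω×(Iω) = (0.2145, -0.2184, -0.0540)
angular accel α = (-1.5806, 1.4560, 0.6000)
ω + α·dt = (-1.2316, -1.4709, 1.3120)
2q̇ = q⊗(0,ω) = (1.6520126, -1.5363762, 0.4129559, 0.3462165)
q + ½dt·q⊗(0,ω), renormalized = (0.3276, 0.1568, 0.1707, -0.9159)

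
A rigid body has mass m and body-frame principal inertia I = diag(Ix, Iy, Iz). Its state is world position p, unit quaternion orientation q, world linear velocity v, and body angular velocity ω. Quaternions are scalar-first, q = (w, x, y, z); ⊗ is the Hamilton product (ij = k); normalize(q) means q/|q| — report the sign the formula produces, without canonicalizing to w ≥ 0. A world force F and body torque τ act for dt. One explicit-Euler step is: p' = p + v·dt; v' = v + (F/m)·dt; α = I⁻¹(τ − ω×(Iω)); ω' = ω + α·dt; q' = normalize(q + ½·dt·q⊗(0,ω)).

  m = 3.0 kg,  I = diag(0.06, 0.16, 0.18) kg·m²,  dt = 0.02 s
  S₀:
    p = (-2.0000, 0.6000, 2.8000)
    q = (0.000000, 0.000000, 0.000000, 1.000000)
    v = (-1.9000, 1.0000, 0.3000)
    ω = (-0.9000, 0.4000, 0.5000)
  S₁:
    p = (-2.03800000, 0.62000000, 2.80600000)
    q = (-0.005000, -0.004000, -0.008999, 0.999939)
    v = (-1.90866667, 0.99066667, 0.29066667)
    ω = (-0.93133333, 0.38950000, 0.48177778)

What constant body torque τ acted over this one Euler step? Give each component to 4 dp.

τ = (-0.0900, -0.0300, -0.2000)

rate change Δω = (-0.03133333, -0.01050000, -0.01822222)
applied torque τ = (-0.0900, -0.0300, -0.2000)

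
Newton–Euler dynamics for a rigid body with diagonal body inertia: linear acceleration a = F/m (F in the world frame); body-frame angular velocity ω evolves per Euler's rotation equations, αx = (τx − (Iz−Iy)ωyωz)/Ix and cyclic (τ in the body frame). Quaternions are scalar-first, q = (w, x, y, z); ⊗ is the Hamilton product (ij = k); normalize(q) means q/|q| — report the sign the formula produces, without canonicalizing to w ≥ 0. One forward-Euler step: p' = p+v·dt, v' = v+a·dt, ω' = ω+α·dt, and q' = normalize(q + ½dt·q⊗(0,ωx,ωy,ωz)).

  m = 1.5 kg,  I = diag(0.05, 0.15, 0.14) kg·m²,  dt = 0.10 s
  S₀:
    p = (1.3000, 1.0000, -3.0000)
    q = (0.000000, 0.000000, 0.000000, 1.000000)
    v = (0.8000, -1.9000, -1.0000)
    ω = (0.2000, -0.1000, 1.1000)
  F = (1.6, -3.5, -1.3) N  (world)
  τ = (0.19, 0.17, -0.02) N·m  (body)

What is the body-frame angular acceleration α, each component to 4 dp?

α = (3.7780, 1.2653, -0.1286)

ω×(Iω) gyroscopic = (0.0011, -0.0198, -0.0020)
(τ − ω×Iω)/I = (3.7780, 1.2653, -0.1286)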